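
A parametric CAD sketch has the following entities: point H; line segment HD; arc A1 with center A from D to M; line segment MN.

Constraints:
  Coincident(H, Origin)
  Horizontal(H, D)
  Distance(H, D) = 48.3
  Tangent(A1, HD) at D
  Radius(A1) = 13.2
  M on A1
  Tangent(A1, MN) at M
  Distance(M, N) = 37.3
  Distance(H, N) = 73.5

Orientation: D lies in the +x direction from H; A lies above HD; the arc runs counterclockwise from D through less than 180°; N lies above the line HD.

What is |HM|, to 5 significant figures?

63.271

H is at the origin; HD is horizontal with |HD| = 48.3 and D on the +x side, so D = (48.300, 0.0000). A1 meets HD tangentially, so AD is at right angles to HD, so A = D + (0, 13.2) = (48.300, 13.200). Since AM ⟂ MN (tangency), |AN| = √(13.2² + 37.3²) = 39.567 regardless of where M sits on A1. So N lies on both circle(H, 73.5) and circle(A, 39.567); the above-HD intersection is N = (51.281, 52.654). M is the foot of the tangent from N: M = (61.040, 16.654).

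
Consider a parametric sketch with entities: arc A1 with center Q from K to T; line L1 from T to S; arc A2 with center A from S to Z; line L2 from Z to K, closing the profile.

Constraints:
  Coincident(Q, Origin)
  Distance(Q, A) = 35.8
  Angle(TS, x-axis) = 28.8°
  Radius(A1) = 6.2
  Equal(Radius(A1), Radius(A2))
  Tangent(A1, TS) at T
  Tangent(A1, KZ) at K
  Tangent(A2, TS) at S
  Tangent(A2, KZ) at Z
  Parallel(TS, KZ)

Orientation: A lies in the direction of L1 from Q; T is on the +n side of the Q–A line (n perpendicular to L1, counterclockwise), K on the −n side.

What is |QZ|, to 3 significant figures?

36.3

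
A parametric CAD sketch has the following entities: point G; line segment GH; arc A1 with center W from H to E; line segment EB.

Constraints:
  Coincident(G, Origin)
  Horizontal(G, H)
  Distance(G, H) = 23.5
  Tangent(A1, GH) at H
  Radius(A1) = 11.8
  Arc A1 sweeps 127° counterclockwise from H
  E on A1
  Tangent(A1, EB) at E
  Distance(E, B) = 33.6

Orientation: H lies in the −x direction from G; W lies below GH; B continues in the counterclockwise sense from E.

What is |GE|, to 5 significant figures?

37.964

G is at the origin; GH is horizontal with |GH| = 23.5 and H on the −x side, so H = (-23.500, 0.0000). Since A1 is tangent to GH there, WH ⟂ GH, so W = H + (0, -11.8) = (-23.500, -11.800). On A1, H sits at bearing 90° from W; a 127° counterclockwise sweep puts E at bearing 217°, so E = W + 11.8·(cos 217°, sin 217°) = (-32.924, -18.901). Then |GE| = |E − G| = 37.964.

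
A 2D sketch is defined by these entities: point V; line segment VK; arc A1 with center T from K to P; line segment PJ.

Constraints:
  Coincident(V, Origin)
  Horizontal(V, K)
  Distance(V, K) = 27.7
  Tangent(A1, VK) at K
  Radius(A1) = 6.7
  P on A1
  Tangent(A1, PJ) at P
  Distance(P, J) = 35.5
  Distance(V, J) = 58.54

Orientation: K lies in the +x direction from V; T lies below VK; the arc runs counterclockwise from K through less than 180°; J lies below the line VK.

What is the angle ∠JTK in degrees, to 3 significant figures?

154°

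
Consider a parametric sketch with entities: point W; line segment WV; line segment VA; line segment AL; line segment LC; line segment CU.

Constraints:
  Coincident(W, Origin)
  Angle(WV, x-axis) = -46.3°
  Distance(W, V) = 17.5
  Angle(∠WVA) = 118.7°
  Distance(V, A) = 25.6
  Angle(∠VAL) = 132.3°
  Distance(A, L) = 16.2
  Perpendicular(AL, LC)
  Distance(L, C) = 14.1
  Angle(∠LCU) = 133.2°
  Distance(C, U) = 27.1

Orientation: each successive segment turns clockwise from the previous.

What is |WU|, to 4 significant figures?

8.464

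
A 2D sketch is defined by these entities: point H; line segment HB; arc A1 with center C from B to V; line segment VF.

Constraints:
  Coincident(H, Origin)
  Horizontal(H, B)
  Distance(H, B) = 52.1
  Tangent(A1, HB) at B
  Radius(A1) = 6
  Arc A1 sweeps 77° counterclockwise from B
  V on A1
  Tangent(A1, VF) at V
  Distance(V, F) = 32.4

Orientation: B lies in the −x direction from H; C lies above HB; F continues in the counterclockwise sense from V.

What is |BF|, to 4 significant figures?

38.53

H is at the origin; HB is horizontal with |HB| = 52.1 and B on the −x side, so B = (-52.10, 0.000). Tangency of A1 to HB means the radius CB is perpendicular to HB, so C = B + (0, 6) = (-52.10, 6.000). On A1, B sits at bearing -90° from C; a 77° counterclockwise sweep puts V at bearing -13°, so V = C + 6.0·(cos -13°, sin -13°) = (-46.25, 4.650). The tangent condition forces CV to be normal to VF, so VF runs along (−sin -13°, cos -13°); with |VF| = 32.4, F = (-38.97, 36.22). Then |BF| = |F − B| = 38.53.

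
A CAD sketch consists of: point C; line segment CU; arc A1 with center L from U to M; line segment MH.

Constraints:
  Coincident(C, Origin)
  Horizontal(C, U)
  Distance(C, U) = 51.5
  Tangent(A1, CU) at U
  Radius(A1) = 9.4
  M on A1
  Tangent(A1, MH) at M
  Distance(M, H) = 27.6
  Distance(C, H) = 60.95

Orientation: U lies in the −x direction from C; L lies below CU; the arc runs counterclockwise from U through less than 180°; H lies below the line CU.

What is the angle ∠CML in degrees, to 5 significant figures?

13.989°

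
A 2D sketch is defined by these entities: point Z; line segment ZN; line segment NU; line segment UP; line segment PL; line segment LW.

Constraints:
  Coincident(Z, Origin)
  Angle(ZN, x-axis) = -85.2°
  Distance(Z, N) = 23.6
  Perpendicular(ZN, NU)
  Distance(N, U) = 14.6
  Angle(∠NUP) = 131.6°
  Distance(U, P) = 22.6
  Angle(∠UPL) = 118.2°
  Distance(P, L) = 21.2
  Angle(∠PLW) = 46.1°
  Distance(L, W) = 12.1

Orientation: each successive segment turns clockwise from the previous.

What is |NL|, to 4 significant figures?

43.02

∠NUP = 131.6° gives UP at 136.4° from the x-axis; with |UP| = 22.6, P = (-28.94, -9.154). ∠UPL = 118.2° gives PL at 74.60° from the x-axis; with |PL| = 21.2, L = (-23.31, 11.29). Then |NL| = |L − N| = 43.02.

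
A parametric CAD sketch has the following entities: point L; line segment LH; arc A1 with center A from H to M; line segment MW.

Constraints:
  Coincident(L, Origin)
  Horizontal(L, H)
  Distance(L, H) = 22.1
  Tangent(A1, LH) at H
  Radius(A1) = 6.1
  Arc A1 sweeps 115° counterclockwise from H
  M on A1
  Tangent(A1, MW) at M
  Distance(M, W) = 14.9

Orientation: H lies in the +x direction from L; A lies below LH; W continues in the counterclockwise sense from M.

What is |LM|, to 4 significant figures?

18.71

L is at the origin; L and H share the same y with |LH| = 22.1 and H on the +x side, so H = (22.10, 0.000). Since A1 is tangent to LH there, AH ⟂ LH, so A = H + (0, -6.1) = (22.10, -6.100). On A1, H sits at bearing 90° from A; a 115° counterclockwise sweep puts M at bearing 205°, so M = A + 6.1·(cos 205°, sin 205°) = (16.57, -8.678). Then |LM| = |M − L| = 18.71.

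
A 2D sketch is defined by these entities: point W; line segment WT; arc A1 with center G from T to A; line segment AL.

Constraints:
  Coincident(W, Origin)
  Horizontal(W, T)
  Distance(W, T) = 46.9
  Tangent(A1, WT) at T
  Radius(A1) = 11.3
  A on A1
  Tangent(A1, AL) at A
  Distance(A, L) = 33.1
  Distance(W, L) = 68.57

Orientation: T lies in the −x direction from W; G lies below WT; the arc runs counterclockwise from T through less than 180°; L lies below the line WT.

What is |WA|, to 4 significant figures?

59.54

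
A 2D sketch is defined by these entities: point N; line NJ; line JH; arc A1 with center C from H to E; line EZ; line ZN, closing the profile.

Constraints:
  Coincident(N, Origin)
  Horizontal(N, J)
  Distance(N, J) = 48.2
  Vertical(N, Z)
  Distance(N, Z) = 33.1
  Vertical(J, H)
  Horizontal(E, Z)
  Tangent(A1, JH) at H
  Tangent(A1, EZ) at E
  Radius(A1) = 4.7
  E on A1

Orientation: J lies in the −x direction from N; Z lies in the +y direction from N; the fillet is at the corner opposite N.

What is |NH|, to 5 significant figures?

55.945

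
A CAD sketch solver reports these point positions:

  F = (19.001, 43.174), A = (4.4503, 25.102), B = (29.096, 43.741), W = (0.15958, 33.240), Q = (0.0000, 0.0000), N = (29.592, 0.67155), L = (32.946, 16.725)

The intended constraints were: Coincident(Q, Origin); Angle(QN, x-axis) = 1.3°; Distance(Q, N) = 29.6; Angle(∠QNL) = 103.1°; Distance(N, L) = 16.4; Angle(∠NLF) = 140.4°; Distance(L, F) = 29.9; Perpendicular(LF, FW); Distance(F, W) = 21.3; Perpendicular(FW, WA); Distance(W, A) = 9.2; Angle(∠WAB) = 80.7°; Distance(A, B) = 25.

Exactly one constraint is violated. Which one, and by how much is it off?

Distance(A, B) = 25 — off by 5.90.

Q = (0.00, 0.00) ✓; QN at 1.300° ✓; |QN| = 29.60 ✓; ∠QNL = 103.1° ✓; |NL| = 16.40 ✓; ∠NLF = 140.4° ✓; |LF| = 29.90 ✓; ∠(LF, FW) = 90.00° ✓; |FW| = 21.30 ✓; ∠(FW, WA) = 90.00° ✓; |WA| = 9.200 ✓; ∠WAB = 80.70° ✓; |AB| = 30.90 ✗.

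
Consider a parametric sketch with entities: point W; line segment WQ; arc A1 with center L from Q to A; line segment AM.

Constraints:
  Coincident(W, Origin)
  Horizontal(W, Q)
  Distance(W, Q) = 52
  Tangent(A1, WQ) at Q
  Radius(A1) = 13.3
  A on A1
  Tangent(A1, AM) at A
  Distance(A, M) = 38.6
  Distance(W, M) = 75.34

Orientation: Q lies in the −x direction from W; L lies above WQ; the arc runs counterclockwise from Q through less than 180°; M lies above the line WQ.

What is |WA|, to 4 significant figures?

43.28

W is at the origin; W and Q share the same y with |WQ| = 52.0 and Q on the −x side, so Q = (-52.00, 0.000). Tangency of A1 to WQ means the radius LQ is perpendicular to WQ, so L = Q + (0, 13.3) = (-52.00, 13.30). Since LA ⟂ AM (tangency), |LM| = √(13.3² + 38.6²) = 40.83 regardless of where A sits on A1. So M lies on both circle(W, 75.34) and circle(L, 40.83); the above-WQ intersection is M = (-52.41, 54.13). A is the foot of the tangent from M: A = (-39.47, 17.76).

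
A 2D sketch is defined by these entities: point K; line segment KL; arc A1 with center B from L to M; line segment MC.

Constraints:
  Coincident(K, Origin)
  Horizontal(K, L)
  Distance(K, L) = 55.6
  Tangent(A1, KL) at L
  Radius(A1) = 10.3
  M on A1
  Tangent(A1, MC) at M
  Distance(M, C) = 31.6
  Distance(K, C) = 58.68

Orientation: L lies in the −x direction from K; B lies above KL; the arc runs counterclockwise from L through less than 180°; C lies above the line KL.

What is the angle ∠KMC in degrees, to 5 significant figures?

95.924°

K is at the origin; KL is horizontal with |KL| = 55.6 and L on the −x side, so L = (-55.600, 0.0000). The tangent condition forces BL to be normal to KL, so B = L + (0, 10.3) = (-55.600, 10.300). Since BM ⟂ MC (tangency), |BC| = √(10.3² + 31.6²) = 33.236 regardless of where M sits on A1. So C lies on both circle(K, 58.68) and circle(B, 33.236); the above-KL intersection is C = (-42.240, 40.733). M is the foot of the tangent from C: M = (-45.350, 9.2862).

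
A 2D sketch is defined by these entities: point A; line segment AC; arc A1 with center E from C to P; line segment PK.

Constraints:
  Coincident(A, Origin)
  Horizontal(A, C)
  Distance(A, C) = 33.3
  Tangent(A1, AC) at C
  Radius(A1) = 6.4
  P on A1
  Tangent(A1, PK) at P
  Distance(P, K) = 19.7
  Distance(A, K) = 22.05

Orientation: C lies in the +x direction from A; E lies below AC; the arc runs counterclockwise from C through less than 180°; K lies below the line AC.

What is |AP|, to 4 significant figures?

28.76

Checks: |EP| = 6.400 ✓; ∠(EP, PK) = 90.00° ✓; |PK| = 19.70 ✓; |AK| = 22.05 ✓.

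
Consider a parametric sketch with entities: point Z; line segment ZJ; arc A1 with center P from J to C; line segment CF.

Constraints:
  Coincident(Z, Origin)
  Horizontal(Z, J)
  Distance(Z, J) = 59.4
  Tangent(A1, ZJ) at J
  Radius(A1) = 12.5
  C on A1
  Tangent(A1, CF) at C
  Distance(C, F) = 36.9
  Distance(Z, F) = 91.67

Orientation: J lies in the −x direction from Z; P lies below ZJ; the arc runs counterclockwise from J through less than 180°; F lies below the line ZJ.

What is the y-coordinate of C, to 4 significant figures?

-9.903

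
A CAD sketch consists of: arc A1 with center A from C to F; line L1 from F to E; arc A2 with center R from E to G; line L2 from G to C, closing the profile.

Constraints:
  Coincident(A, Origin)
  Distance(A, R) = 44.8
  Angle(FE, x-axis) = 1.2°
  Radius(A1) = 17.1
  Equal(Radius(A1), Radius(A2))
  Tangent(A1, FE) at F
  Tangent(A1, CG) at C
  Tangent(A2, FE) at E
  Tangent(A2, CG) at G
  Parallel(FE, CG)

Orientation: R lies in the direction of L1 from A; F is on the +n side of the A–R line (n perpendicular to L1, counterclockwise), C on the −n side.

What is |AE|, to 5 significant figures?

47.953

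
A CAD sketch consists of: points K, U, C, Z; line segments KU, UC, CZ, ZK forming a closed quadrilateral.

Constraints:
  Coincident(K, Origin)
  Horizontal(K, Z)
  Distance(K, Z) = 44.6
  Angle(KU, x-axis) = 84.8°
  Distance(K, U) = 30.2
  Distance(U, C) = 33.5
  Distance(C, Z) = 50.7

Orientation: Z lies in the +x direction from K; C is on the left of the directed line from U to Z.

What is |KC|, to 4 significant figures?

57.52

Checks: K = (0.00, 0.00) ✓; |UC| = 33.50 ✓; |CZ| = 50.70 ✓.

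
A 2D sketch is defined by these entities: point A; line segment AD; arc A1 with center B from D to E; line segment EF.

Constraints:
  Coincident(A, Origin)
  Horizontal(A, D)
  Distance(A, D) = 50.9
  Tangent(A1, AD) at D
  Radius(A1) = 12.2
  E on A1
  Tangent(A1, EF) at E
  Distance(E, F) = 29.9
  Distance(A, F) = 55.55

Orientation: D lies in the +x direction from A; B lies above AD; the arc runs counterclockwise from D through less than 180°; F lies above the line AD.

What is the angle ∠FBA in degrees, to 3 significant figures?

78.1°

A is at the origin; A and D share the same y with |AD| = 50.9 and D on the +x side, so D = (50.9, 0.00). A1 meets AD tangentially, so BD is at right angles to AD, so B = D + (0, 12.2) = (50.9, 12.2). Since BE ⟂ EF (tangency), |BF| = √(12.2² + 29.9²) = 32.3 regardless of where E sits on A1. So F lies on both circle(A, 55.55) and circle(B, 32.3); the above-AD intersection is F = (37.1, 41.4). E is the foot of the tangent from F: E = (59.1, 21.2).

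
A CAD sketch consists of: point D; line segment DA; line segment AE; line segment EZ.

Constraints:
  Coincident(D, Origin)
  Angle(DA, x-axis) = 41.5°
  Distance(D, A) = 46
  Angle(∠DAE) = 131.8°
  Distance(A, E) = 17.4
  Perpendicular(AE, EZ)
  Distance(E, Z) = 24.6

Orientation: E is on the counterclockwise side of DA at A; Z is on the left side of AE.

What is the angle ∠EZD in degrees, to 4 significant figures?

101.4°

D is at the origin; DA runs at 41.5° with length 46.0, so A = 46.0·(cos 41.5°, sin 41.5°) = (34.45, 30.48). ∠DAE = 131.8°, so AE runs at 41.5° + (180° − 131.8°) = 89.70° from the x-axis; with |AE| = 17.4, E = A + 17.4·(cos 89.70°, sin 89.70°) = (34.54, 47.88). The perpendicularity gives EZ at right angles to AE; with |EZ| = 24.6 on the left of AE, Z = E + 24.6·(-1.000, 0.005236) = (9.943, 48.01). Then cos ∠EZD = ZE·ZD / (|ZE||ZD|), giving 101.4°.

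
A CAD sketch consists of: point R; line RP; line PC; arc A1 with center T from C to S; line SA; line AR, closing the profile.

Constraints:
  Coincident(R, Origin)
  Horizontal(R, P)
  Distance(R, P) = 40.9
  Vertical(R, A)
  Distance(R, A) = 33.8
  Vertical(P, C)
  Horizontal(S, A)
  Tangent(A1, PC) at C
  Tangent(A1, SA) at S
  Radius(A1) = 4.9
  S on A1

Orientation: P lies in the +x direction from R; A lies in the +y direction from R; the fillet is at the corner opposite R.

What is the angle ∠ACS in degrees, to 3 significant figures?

38.2°

R is at the origin; RP is horizontal with |RP| = 40.9 and P on the +x side, so P = (40.9, 0.00). R and A share the same x with |RA| = 33.8 and A on the +y side, so A = (0.00, 33.8). The virtual corner opposite R is at (40.9, 33.8). A1 meets PC tangentially, so TC is at right angles to PC and since A1 is tangent to SA there, TS ⟂ SA, with radius 4.9, so the center T sits 4.9 in from both sides at T = (36.0, 28.9). That places the tangent points at C = (40.9, 28.9) on PC and S = (36.0, 33.8) on SA. Then cos ∠ACS = CA·CS / (|CA||CS|), giving 38.2°.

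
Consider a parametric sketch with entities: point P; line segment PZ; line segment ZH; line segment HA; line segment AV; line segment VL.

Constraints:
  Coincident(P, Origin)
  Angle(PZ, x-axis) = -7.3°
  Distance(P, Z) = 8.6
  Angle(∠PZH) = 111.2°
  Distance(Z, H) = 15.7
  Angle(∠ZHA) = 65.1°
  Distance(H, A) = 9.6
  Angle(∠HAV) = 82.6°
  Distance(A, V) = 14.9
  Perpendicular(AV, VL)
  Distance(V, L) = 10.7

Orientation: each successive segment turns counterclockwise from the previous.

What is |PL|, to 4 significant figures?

18.12

P is at the origin; PZ runs at -7.3° with length 8.6, so Z = (8.530, -1.093). ∠PZH = 111.2° gives ZH at 61.50° from the x-axis; with |ZH| = 15.7, H = (16.02, 12.70). ∠ZHA = 65.1° gives HA at 176.4° from the x-axis; with |HA| = 9.6, A = (6.441, 13.31). ∠HAV = 82.6° gives AV at -86.20° from the x-axis; with |AV| = 14.9, V = (7.428, -1.560). AV is perpendicular to VL, so VL runs at 3.800°; with |VL| = 10.7, L = (18.10, -0.8506). Then |PL| = |L − P| = 18.12.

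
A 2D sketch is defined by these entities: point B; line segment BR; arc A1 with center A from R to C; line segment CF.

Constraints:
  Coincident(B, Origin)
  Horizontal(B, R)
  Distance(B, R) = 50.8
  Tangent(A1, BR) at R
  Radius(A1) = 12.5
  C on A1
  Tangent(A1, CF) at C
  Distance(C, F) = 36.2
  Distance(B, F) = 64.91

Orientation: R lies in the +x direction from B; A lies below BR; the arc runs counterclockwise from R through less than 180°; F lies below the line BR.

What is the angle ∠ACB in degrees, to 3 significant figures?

155°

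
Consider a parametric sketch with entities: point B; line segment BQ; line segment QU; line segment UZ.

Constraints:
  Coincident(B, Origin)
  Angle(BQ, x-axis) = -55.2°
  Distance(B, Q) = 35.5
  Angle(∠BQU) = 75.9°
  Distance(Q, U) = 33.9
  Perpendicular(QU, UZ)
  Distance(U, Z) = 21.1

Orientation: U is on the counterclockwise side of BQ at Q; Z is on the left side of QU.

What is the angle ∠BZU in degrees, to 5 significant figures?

117.83°

B is at the origin; BQ runs at -55.2° with length 35.5, so Q = 35.5·(cos -55.2°, sin -55.2°) = (20.260, -29.151). ∠BQU = 75.9°, so QU runs at -55.2° + (180° − 75.9°) = 48.900° from the x-axis; with |QU| = 33.9, U = Q + 33.9·(cos 48.900°, sin 48.900°) = (42.545, -3.6050). QU ⟂ UZ; with |UZ| = 21.1 on the left of QU, Z = U + 21.1·(-0.75356, 0.65738) = (26.645, 10.266). Then cos ∠BZU = ZB·ZU / (|ZB||ZU|), giving 117.83°.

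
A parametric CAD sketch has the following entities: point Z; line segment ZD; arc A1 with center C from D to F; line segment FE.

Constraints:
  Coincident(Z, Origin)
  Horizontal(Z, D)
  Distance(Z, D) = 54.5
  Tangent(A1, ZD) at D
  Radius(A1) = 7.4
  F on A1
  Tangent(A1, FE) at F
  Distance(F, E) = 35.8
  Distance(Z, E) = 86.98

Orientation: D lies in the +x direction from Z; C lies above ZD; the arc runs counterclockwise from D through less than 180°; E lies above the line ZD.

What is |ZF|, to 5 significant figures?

60.768

Checks: |CF| = 7.400 ✓; ∠(CF, FE) = 90.00° ✓; |FE| = 35.80 ✓; |ZE| = 86.98 ✓.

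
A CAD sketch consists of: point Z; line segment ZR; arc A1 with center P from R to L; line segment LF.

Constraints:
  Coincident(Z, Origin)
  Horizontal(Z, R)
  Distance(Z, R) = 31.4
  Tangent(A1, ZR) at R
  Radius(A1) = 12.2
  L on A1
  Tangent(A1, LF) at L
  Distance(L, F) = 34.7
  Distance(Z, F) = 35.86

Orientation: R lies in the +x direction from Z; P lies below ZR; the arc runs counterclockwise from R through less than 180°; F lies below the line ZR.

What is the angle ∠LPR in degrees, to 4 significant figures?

59.13°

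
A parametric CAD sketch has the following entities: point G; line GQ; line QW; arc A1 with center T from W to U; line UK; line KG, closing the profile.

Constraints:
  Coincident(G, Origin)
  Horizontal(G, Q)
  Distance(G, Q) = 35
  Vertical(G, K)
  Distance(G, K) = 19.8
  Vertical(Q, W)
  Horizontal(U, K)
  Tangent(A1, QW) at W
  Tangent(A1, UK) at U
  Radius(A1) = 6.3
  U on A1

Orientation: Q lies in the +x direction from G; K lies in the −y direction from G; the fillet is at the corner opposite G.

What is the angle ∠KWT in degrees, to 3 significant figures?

10.2°

G is at the origin; GQ is horizontal with |GQ| = 35.0 and Q on the +x side, so Q = (35.0, 0.00). GK is vertical with |GK| = 19.8 and K on the −y side, so K = (0.00, -19.8). The virtual corner opposite G is at (35.0, -19.8). Since A1 is tangent to QW there, TW ⟂ QW and tangency of A1 to UK means the radius TU is perpendicular to UK, with radius 6.3, so the center T sits 6.3 in from both sides at T = (28.7, -13.5). That places the tangent points at W = (35.0, -13.5) on QW and U = (28.7, -19.8) on UK. Then cos ∠KWT = WK·WT / (|WK||WT|), giving 10.2°.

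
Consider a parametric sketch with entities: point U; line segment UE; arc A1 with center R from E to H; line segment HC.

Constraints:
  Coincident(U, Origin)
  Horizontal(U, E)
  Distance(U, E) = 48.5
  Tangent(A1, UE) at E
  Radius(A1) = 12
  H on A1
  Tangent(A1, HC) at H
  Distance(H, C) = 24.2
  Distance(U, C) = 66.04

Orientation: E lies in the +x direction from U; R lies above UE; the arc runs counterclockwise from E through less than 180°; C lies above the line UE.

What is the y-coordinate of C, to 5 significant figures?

38.518

Checks: U = (0.00, 0.00) ✓; U.y = 0.00, E.y = 0.00 ✓; |RH| = 12.00 ✓; ∠(RH, HC) = 90.00° ✓; |HC| = 24.20 ✓; |UC| = 66.04 ✓.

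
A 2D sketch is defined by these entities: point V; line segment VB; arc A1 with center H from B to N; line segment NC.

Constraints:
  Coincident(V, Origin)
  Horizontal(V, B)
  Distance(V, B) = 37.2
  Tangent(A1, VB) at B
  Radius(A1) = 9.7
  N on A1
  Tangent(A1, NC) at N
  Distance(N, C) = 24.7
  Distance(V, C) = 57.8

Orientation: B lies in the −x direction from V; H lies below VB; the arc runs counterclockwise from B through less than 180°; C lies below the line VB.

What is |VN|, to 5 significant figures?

47.940

Checks: V = (0.00, 0.00) ✓; |HN| = 9.700 ✓; ∠(HN, NC) = 90.00° ✓; |NC| = 24.70 ✓; |VC| = 57.80 ✓.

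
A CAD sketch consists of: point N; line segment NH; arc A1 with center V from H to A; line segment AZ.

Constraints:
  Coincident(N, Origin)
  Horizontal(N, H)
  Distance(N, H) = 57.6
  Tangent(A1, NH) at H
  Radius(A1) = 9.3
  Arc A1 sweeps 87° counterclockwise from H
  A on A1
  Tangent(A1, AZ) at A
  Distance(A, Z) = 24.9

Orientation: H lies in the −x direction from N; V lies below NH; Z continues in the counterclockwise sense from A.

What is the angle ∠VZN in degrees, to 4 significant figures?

40.23°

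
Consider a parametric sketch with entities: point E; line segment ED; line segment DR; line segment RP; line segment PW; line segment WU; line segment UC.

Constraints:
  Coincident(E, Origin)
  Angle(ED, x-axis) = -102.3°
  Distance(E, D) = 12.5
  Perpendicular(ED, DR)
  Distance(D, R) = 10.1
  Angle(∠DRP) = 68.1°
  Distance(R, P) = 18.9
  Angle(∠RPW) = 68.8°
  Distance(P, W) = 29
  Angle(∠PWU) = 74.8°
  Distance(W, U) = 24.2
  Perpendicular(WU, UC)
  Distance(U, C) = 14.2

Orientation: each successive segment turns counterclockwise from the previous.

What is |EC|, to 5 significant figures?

18.334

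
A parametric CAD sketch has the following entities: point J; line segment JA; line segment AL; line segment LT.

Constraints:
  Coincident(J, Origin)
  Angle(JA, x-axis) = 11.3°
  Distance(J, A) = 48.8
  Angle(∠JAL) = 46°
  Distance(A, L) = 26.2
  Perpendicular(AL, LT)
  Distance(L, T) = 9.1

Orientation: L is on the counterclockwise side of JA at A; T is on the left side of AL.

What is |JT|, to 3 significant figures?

27.1

J is at the origin; JA runs at 11.3° with length 48.8, so A = 48.8·(cos 11.3°, sin 11.3°) = (47.9, 9.56). ∠JAL = 46.0°, so AL runs at 11.3° + (180° − 46.0°) = 145° from the x-axis; with |AL| = 26.2, L = A + 26.2·(cos 145°, sin 145°) = (26.3, 24.5). AL is perpendicular to LT; with |LT| = 9.1 on the left of AL, T = L + 9.1·(-0.569, -0.822) = (21.1, 17.0). Then |JT| = |T − J| = 27.1.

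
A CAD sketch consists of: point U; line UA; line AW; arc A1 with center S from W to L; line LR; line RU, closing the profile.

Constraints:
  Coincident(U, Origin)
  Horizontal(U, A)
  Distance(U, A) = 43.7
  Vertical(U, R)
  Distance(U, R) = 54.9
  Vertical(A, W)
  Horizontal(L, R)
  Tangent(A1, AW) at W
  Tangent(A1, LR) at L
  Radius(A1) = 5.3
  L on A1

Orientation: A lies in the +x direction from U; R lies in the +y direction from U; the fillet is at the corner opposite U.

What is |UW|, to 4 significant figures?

66.10

The virtual corner opposite U is at (43.70, 54.90). The tangent condition forces SW to be normal to AW and the tangent condition forces SL to be normal to LR, with radius 5.3, so the center S sits 5.3 in from both sides at S = (38.40, 49.60). That places the tangent points at W = (43.70, 49.60) on AW and L = (38.40, 54.90) on LR. Then |UW| = |W − U| = 66.10.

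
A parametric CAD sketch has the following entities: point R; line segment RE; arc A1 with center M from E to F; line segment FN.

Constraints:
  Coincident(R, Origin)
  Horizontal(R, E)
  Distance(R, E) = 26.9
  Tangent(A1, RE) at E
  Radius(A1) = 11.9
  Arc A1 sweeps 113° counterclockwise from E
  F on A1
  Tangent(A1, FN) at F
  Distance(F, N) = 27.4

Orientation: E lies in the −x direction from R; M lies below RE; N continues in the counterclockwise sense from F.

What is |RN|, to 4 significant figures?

49.82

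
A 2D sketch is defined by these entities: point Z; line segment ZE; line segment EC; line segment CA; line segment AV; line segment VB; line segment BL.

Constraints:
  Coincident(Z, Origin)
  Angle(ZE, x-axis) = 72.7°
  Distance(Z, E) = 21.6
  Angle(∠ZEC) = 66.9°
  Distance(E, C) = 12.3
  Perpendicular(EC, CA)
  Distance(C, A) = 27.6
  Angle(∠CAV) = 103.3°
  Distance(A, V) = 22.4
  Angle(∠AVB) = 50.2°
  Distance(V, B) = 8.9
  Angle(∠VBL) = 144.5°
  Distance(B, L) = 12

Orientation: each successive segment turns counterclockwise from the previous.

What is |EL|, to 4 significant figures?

19.81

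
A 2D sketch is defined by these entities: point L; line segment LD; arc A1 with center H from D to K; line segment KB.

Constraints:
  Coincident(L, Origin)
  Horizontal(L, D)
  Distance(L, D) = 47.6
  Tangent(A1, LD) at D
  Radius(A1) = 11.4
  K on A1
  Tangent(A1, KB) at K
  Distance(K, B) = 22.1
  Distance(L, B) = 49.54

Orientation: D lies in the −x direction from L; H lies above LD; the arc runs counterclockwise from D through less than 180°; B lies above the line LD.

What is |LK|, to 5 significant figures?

37.984

Checks: |HK| = 11.40 ✓; ∠(HK, KB) = 90.00° ✓; |KB| = 22.10 ✓; |LB| = 49.54 ✓.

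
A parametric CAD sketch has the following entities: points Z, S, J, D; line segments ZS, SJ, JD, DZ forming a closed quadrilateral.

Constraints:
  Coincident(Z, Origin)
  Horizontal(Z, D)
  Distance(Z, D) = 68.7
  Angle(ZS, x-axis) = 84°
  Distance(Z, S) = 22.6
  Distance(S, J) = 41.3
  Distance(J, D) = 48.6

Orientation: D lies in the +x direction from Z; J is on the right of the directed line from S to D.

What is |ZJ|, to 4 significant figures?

26.06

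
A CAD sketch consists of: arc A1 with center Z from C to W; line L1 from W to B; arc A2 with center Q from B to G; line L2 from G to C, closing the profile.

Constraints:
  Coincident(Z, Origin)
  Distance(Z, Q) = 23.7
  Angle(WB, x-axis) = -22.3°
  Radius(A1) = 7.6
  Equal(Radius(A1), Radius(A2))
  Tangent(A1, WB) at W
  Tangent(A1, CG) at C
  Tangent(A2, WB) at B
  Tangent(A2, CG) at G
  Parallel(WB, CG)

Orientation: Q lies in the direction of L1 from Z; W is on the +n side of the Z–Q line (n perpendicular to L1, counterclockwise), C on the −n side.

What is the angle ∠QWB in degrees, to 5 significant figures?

17.780°

The slot axis is L1's direction at -22.3°, so u = (cos -22.3°, sin -22.3°) = (0.92521, -0.37946) and n = (−sin -22.3°, cos -22.3°) = (0.37946, 0.92521). Z is at the origin and Q lies 23.7 along u from Z, so Q = 23.7·u = (21.927, -8.9931). Tangency of A1 to both parallel lines with radius 7.6 puts W and C at Z ± 7.6·n: W = (2.8839, 7.0316), C = (-2.8839, -7.0316). Equal radii place B and G the same way about Q: B = Q + 7.6·n = (24.811, -1.9615), G = Q − 7.6·n = (19.044, -16.025). Then cos ∠QWB = WQ·WB / (|WQ||WB|), giving 17.780°.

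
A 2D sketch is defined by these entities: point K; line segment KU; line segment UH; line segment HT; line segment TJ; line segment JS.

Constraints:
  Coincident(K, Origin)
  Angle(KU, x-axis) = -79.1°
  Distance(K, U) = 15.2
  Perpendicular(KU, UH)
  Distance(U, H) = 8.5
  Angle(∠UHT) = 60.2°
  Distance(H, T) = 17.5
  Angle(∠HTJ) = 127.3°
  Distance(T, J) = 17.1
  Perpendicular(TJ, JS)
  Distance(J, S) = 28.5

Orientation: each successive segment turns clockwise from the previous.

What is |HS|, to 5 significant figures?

31.307

∠HTJ = 127.3° gives TJ at 18.400° from the x-axis; with |TJ| = 17.1, J = (16.422, 5.4210). TJ is perpendicular to JS, so JS runs at -71.600°; with |JS| = 28.5, S = (25.418, -21.622). Then |HS| = |S − H| = 31.307.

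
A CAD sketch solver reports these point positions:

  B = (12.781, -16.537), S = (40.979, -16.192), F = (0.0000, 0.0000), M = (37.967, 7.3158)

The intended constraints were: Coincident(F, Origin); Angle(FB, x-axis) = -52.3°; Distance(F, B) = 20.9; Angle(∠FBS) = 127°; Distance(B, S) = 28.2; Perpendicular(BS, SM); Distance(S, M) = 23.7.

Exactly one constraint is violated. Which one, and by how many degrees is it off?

Perpendicular(BS, SM) — off by 6.60°.

F = (0.00, 0.00) ✓; FB at -52.30° ✓; |FB| = 20.90 ✓; ∠FBS = 127.0° ✓; |BS| = 28.20 ✓; ∠(BS, SM) = 96.60° ✗; |SM| = 23.70 ✓.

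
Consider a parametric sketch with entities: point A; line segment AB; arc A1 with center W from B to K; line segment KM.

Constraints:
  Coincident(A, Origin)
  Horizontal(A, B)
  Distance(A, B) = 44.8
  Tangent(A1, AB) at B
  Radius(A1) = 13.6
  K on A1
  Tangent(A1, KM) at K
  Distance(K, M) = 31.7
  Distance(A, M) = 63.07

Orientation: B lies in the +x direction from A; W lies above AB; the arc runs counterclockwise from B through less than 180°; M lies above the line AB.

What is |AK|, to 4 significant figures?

60.16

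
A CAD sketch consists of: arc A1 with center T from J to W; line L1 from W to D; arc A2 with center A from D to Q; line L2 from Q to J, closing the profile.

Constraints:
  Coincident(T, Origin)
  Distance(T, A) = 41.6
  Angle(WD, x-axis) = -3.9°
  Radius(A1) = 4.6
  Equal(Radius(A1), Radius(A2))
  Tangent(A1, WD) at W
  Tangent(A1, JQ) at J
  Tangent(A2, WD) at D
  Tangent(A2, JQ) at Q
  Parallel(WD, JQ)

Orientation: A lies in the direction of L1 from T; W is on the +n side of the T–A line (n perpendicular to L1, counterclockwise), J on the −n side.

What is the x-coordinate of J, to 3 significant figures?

-0.313

T is at the origin and A lies 41.6 along u from T, so A = 41.6·u = (41.5, -2.83). Tangency of A1 to both parallel lines with radius 4.6 puts W and J at T ± 4.6·n: W = (0.313, 4.59), J = (-0.313, -4.59). So J.x = -0.313.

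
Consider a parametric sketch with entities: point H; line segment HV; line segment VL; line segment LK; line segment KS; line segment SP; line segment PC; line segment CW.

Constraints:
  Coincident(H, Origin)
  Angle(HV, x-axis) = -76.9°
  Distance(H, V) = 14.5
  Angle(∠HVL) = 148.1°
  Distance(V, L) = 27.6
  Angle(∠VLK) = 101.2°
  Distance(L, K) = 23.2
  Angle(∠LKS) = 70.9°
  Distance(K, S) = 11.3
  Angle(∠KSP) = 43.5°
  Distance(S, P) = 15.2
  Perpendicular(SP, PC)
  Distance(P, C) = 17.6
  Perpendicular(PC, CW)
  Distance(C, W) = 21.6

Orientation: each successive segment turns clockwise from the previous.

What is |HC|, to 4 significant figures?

58.97

H is at the origin; HV runs at -76.9° with length 14.5, so V = (3.286, -14.12). ∠HVL = 148.1° gives VL at -108.8° from the x-axis; with |VL| = 27.6, L = (-5.608, -40.25). ∠VLK = 101.2° gives LK at 172.4° from the x-axis; with |LK| = 23.2, K = (-28.60, -37.18). ∠LKS = 70.9° gives KS at 63.30° from the x-axis; with |KS| = 11.3, S = (-23.53, -27.09). ∠KSP = 43.5° gives SP at -73.20° from the x-axis; with |SP| = 15.2, P = (-19.13, -41.64). The perpendicularity gives PC at right angles to SP, so PC runs at -163.2°; with |PC| = 17.6, C = (-35.98, -46.72). Then |HC| = |C − H| = 58.97.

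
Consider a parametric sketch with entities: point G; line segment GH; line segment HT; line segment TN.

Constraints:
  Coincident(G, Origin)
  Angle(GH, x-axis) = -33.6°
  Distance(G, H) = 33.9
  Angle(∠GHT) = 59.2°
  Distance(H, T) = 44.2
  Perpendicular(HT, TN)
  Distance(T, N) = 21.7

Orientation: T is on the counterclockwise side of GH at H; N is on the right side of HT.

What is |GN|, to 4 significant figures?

57.47

G is at the origin; GH runs at -33.6° with length 33.9, so H = 33.9·(cos -33.6°, sin -33.6°) = (28.24, -18.76). ∠GHT = 59.2°, so HT runs at -33.6° + (180° − 59.2°) = 87.20° from the x-axis; with |HT| = 44.2, T = H + 44.2·(cos 87.20°, sin 87.20°) = (30.40, 25.39). HT ⟂ TN; with |TN| = 21.7 on the right of HT, N = T + 21.7·(0.9988, -0.04885) = (52.07, 24.33). Then |GN| = |N − G| = 57.47.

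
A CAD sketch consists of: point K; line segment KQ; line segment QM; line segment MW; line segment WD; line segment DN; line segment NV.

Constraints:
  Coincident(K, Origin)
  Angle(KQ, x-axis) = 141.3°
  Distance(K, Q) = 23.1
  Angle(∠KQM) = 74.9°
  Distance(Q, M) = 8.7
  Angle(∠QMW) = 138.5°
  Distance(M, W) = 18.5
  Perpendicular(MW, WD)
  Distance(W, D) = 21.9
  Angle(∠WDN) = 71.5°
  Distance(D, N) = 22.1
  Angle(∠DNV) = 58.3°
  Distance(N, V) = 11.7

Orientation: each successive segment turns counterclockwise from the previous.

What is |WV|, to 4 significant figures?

14.07

K is at the origin; KQ runs at 141.3° with length 23.1, so Q = (-18.03, 14.44). ∠KQM = 74.9° gives QM at -113.6° from the x-axis; with |QM| = 8.7, M = (-21.51, 6.471). ∠QMW = 138.5° gives MW at -72.10° from the x-axis; with |MW| = 18.5, W = (-15.82, -11.13). The perpendicularity gives WD at right angles to MW, so WD runs at 17.90°; with |WD| = 21.9, D = (5.015, -4.403). ∠WDN = 71.5° gives DN at 126.4° from the x-axis; with |DN| = 22.1, N = (-8.100, 13.39). ∠DNV = 58.3° gives NV at -111.9° from the x-axis; with |NV| = 11.7, V = (-12.46, 2.530). Then |WV| = |V − W| = 14.07.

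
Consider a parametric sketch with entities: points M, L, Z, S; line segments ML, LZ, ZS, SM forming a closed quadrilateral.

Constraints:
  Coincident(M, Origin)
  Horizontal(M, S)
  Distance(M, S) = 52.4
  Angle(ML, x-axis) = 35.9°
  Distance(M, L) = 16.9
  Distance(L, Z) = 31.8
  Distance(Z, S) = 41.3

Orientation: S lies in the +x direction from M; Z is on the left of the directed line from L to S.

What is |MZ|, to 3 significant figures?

48.1

Checks: |LZ| = 31.80 ✓; |ZS| = 41.30 ✓.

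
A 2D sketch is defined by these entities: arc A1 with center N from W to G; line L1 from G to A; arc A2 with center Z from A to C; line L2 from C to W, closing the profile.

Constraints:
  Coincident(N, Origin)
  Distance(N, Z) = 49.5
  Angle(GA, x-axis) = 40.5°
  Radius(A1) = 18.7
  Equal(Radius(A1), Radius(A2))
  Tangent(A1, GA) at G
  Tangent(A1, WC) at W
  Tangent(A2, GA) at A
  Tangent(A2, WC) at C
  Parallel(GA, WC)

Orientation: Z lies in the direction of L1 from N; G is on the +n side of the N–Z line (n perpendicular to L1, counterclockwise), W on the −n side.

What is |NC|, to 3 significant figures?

52.9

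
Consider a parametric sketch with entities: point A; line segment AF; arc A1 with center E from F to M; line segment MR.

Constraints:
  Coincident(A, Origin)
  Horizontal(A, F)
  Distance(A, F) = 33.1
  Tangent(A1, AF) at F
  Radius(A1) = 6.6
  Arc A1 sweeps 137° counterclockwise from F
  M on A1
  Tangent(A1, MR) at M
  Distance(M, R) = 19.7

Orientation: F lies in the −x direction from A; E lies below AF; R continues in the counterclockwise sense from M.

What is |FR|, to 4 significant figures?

26.76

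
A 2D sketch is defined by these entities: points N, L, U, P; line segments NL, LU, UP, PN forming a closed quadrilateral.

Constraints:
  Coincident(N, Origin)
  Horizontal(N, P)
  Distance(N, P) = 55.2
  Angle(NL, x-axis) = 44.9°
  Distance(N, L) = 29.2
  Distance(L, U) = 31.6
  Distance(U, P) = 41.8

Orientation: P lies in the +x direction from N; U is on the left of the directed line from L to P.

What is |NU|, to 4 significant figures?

60.72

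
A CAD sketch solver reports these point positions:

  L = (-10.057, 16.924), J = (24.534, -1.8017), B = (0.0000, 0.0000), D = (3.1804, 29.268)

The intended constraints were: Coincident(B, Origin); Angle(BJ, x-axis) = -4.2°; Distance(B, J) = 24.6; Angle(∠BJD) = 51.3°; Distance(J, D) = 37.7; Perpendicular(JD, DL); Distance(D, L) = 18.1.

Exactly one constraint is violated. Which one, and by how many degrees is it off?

Perpendicular(JD, DL) — off by 8.50°.

B = (0.00, 0.00) ✓; BJ at -4.200° ✓; |BJ| = 24.60 ✓; ∠BJD = 51.30° ✓; |JD| = 37.70 ✓; ∠(JD, DL) = 98.50° ✗; |DL| = 18.10 ✓.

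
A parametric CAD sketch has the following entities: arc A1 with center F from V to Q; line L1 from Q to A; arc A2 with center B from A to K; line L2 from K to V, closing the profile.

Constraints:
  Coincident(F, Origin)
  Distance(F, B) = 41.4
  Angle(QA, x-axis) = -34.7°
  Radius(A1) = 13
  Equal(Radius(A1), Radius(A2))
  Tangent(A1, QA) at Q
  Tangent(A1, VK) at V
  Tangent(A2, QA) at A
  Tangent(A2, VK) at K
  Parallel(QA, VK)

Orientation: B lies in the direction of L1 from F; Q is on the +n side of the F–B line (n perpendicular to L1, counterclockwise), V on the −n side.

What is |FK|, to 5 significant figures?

43.393

The slot axis is L1's direction at -34.7°, so u = (cos -34.7°, sin -34.7°) = (0.82214, -0.56928) and n = (−sin -34.7°, cos -34.7°) = (0.56928, 0.82214). F is at the origin and B lies 41.4 along u from F, so B = 41.4·u = (34.037, -23.568). Tangency of A1 to both parallel lines with radius 13.0 puts Q and V at F ± 13.0·n: Q = (7.4006, 10.688), V = (-7.4006, -10.688). Equal radii place A and K the same way about B: A = B + 13.0·n = (41.437, -12.880), K = B − 13.0·n = (26.636, -34.256). Then |FK| = |K − F| = 43.393.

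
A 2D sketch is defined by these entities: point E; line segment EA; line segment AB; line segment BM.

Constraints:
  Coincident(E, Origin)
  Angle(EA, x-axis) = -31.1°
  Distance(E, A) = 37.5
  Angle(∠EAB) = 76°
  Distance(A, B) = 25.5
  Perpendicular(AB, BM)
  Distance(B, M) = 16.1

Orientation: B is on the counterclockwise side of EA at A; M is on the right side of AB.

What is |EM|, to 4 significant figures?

55.00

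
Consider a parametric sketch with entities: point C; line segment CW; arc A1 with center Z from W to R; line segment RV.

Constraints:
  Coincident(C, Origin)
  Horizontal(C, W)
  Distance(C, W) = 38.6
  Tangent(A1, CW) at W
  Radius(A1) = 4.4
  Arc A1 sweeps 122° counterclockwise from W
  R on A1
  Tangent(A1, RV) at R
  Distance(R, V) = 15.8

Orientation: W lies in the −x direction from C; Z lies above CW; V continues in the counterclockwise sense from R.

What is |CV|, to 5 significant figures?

47.698

On A1, W sits at bearing -90° from Z; a 122° counterclockwise sweep puts R at bearing 32°, so R = Z + 4.4·(cos 32°, sin 32°) = (-34.869, 6.7316). A1 meets RV tangentially, so ZR is at right angles to RV, so RV runs along (−sin 32°, cos 32°); with |RV| = 15.8, V = (-43.241, 20.131). Then |CV| = |V − C| = 47.698.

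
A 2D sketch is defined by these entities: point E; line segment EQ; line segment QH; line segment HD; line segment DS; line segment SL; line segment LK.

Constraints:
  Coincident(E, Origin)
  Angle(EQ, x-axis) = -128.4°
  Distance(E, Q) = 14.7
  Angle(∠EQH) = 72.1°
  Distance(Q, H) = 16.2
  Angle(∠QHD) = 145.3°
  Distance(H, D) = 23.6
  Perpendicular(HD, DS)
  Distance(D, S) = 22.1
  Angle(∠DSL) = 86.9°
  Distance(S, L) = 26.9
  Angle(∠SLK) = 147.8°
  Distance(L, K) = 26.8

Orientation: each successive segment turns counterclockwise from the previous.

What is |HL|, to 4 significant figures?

20.90

HD is perpendicular to DS, so DS runs at 104.2°; with |DS| = 22.1, S = (23.50, 10.02). ∠DSL = 86.9° gives SL at -162.7° from the x-axis; with |SL| = 26.9, L = (-2.182, 2.021). Then |HL| = |L − H| = 20.90.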